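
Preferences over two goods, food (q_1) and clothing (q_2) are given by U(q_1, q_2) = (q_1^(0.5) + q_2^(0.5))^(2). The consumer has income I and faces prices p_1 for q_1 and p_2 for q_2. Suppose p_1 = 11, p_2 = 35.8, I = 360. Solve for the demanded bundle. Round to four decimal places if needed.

Numerically q_2/q_1 = 0.09441, so q_1* = 360/(11 + 35.8·0.09441) = 25.035 and q_2* = 0.09441·25.035 = 2.3636.

q_1* = 25.035, q_2* = 2.3636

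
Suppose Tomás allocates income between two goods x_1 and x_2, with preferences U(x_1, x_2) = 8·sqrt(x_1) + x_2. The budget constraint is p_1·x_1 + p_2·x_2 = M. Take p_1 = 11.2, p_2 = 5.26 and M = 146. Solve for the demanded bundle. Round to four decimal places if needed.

Set MRS = p_1/p_2: 4·x_1^(−1/2) = p_1/p_2.
Solve: √x_1 = 4·p_2/p_1, so x_1*(p_1,p_2) = (4·p_2/p_1)², and x_2* = (M − p_1·x_1*)/p_2.
Plugging in: x_1* = (4·5.26/11.2)² = 3.529, x_2* = 20.2424.

x_1* = 3.529, x_2* = 20.2424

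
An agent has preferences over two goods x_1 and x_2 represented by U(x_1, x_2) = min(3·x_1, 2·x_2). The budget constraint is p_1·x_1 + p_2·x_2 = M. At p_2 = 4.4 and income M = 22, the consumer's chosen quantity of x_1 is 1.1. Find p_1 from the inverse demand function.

With perfect complements, no substitution: consume in ratio x_1:x_2 = 2:3.
Budget: p_1·x_1 + p_2·(3/2)·x_1 = M, so (2·p_1 + 3·p_2)·x_1 = 2·M.
Demand: x_1*(p_1,p_2,M) = 2·M/(2·p_1 + 3·p_2), x_2* = 3·M/(2·p_1 + 3·p_2).
Set x_1* = 1.1 in the demand function and solve for p_1: p_1 = 13.4.

p_1 = 13.4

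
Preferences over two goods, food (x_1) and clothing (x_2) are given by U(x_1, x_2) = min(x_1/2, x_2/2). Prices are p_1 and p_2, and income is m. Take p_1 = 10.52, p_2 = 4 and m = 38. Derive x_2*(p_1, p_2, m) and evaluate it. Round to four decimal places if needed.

Leontief preferences: the optimum is at the kink where x_1/2 = x_2/2, i.e. x_2 = x_1.
Budget: p_1·x_1 + p_2·x_1 = m, so (2·p_1 + 2·p_2)·x_1 = 2·m.
Demand: x_1*(p_1,p_2,m) = 2·m/(2·p_1 + 2·p_2), x_2* = 2·m/(2·p_1 + 2·p_2).
Here 2·10.52 + 2·4 = 29.04, giving x_2* = 2.6171.

x_2* = 2.6171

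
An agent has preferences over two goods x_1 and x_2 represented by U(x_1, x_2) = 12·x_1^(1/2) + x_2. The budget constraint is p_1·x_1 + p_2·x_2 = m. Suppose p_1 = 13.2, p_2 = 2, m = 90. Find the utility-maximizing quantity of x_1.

x_1* = 0.8264

MU_x_1 = 6/√x_1, MU_x_2 = 1. Tangency: 6/√x_1 = p_1/p_2.
Thus x_1* = (6·p_2/p_1)² — independent of m — with the rest of income spent on x_2.
Plugging in: x_1* = (6·2/13.2)² = 0.8264.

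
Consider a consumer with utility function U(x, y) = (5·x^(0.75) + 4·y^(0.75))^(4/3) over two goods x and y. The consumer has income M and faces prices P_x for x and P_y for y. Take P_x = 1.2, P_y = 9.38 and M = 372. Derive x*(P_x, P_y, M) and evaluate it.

x* = 309.7344

Substitute y = (y/x)·x into the budget: x* = M/(P_x + P_y·(y/x)).
Numerically y/x = 0.00011, so x* = 372/(1.2 + 9.38·0.00011) = 309.7344.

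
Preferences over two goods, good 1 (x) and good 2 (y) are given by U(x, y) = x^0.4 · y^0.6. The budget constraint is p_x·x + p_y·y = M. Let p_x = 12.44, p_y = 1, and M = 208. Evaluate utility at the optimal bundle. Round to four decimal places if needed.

V = 38.7124

MU_x/MU_y = (0.4·y)/(0.6·x); tangency sets this equal to p_x/p_y.
So 0.4·p_y·y = 0.6·p_x·x; combined with the budget, a share 0.4 of income goes to x.
Demand: x*(p_x,p_y,M) = 0.4·M/p_x and y* = 0.6·M/p_y.
At p_x=12.44, p_y=1, M=208: x* = 0.4·208/12.44 = 6.6881, y* = 124.8.
Utility at the optimum: U(6.6881, 124.8) = 38.7124.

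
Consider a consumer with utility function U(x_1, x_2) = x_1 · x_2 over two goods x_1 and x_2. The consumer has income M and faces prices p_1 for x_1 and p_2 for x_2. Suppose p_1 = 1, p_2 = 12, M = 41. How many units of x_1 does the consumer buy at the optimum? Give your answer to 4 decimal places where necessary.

Demand: x_1*(p_1,p_2,M) = 0.5·M/p_1 and x_2* = 0.5·M/p_2.
At p_1=1, p_2=12, M=41: x_1* = 0.5·41/1 = 20.5.

x_1* = 20.5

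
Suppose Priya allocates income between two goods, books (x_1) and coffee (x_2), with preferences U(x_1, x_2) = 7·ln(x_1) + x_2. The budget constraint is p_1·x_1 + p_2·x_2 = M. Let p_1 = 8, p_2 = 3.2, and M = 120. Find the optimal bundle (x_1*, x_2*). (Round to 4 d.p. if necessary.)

MU_x_1 = 7/x_1, MU_x_2 = 1. Tangency: 7/x_1 = p_1/p_2.
So x_1*(p_1,p_2) = 7·p_2/p_1, independent of income; and x_2* = (M − 7·p_2)/p_2.
At the given prices: x_1* = 7·3.2/8 = 2.8, and x_2* = 30.5.

x_1* = 2.8, x_2* = 30.5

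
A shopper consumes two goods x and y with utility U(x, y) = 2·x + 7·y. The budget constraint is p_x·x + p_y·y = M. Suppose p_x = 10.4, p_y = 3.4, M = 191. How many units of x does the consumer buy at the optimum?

Perfect substitutes: compare marginal utility per dollar. 2/p_x vs 7/p_y → 0.1923 vs 2.0588.
y gives more utility per dollar, so spend all income on y: y* = M/p_y, x* = 0.
Numerically: x* = 0, y* = 56.1765.

x* = 0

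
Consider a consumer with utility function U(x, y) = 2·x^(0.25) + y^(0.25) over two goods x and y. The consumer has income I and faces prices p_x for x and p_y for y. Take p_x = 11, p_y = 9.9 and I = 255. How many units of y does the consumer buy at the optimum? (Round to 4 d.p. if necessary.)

MRS = MU_x/MU_y = 2·(y/x)^(0.75). Set equal to p_x/p_y.
Hence y/x = ((1/2)·p_x/p_y)^(1/(0.75)), i.e. raised to the 4/3 power.
With the ratio pinned down, the budget gives x* = I/(p_x + p_y·(y/x)) and y* = (y/x)·x*.
Numerically y/x = 0.456706, so x* = 255/(11 + 9.9·0.456706) = 16.4289 and y* = 0.456706·16.4289 = 7.5032.

y* = 7.5032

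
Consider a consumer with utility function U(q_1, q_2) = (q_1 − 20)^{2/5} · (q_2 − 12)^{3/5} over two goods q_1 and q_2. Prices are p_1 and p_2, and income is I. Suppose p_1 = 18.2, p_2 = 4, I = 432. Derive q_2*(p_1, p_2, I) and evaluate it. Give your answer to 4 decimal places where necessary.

This is Cobb-Douglas in (q_1−20, q_2−12): tangency gives 0.4·p_2·(q_2−12) = 0.6·p_1·(q_1−20).
Substituting into the budget: q_1* = 20 + 0.4·(I − 20·p_1 − 12·p_2)/p_1, and q_2* = 12 + 0.6·(…)/p_2.
Discretionary income = 432 − 20·18.2 − 12·4 = 20; q_2* = 12 + 0.6·20/4 = 15.

q_2* = 15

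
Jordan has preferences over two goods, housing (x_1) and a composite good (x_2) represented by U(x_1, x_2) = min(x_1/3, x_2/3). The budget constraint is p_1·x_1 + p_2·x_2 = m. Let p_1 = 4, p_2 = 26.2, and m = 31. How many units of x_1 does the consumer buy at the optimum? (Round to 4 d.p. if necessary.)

x_1* = 1.0265

Demand: x_1*(p_1,p_2,m) = 3·m/(3·p_1 + 3·p_2), x_2* = 3·m/(3·p_1 + 3·p_2).
Here 3·4 + 3·26.2 = 90.6, giving x_1* = 1.0265.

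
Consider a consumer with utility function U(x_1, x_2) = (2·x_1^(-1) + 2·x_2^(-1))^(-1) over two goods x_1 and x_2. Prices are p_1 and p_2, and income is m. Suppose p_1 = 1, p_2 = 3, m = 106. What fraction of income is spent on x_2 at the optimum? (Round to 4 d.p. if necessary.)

share on x_2 = 0.634

MU_x_1 ∝ 2·x_1^(-2), MU_x_2 ∝ 2·x_2^(-2), so MRS = (x_2/x_1)^(2) = p_1/p_2.
Solve for the ratio: x_2/x_1 = [p_1/p_2]^(0.5).
With the ratio pinned down, the budget gives x_1* = m/(p_1 + p_2·(x_2/x_1)) and x_2* = (x_2/x_1)·x_1*.
Numerically x_2/x_1 = 0.57735, so x_1* = 106/(1 + 3·0.57735) = 38.7987 and x_2* = 0.57735·38.7987 = 22.4004.
Expenditure on x_2: 3·22.4004 = 67.2013; share = 0.634.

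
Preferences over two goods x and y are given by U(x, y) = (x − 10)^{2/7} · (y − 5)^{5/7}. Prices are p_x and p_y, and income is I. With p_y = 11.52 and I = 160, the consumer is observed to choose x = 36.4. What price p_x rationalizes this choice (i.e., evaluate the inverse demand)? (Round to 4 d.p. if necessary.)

p_x = 1

Let x' = x−10, y' = y−5. MRS = (2/5)·y'/x' = p_x/p_y.
Substituting into the budget: x* = 10 + 2/7·(I − 10·p_x − 5·p_y)/p_x, and y* = 5 + 5/7·(…)/p_y.
Set x* = 36.4 in the demand function and solve for p_x: p_x = 1.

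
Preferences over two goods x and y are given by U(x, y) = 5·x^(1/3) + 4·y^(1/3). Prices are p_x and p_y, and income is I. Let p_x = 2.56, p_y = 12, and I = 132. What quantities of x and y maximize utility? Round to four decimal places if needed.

With the ratio pinned down, the budget gives x* = I/(p_x + p_y·(y/x)) and y* = (y/x)·x*.
Numerically y/x = 0.070506, so x* = 132/(2.56 + 12·0.070506) = 38.7544 and y* = 0.070506·38.7544 = 2.7324.

x* = 38.7544, y* = 2.7324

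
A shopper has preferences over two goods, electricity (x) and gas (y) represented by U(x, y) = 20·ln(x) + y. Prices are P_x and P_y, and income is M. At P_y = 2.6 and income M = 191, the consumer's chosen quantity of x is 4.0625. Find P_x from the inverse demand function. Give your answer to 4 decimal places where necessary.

P_x = 12.8

MU_x = 20/x, MU_y = 1. Tangency: 20/x = P_x/P_y.
So x*(P_x,P_y) = 20·P_y/P_x, independent of income; and y* = (M − 20·P_y)/P_y.
Set x* = 4.0625 in the demand function and solve for P_x: P_x = 12.8.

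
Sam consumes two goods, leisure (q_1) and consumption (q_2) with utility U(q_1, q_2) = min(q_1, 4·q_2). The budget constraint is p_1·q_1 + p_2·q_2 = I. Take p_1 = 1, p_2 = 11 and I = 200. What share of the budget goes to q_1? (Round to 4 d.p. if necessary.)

Leontief preferences: the optimum is at the kink where q_1/4 = q_2/1, i.e. q_2 = (1/4)·q_1.
Budget: p_1·q_1 + p_2·(1/4)·q_1 = I, so (4·p_1 + p_2)·q_1 = 4·I.
Demand: q_1*(p_1,p_2,I) = 4·I/(4·p_1 + p_2), q_2* = I/(4·p_1 + p_2).
Here 4·1 + 11 = 15, giving q_1* = 53.3333 and q_2* = 13.3333.
Expenditure on q_1: 1·53.3333 = 53.3333; share = 0.2667.

share on q_1 = 0.2667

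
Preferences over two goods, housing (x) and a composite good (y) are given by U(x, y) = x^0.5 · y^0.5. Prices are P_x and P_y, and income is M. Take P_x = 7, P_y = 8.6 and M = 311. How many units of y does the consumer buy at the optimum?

Tangency: MRS = y/x = P_x/P_y.
Rearranging, P_y·y = P_x·x. Substituting into the budget gives P_x·x·(1 + 1) = M.
Demand: x*(P_x,P_y,M) = 0.5·M/P_x and y* = 0.5·M/P_y.
At P_x=7, P_y=8.6, M=311: y* = 0.5·311/8.6 = 18.0814.

y* = 18.0814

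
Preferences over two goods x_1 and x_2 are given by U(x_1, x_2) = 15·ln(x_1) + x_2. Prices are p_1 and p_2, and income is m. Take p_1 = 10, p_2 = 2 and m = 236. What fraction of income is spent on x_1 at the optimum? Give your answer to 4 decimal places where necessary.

share on x_1 = 0.1271

So x_1*(p_1,p_2) = 15·p_2/p_1, independent of income; and x_2* = (m − 15·p_2)/p_2.
At the given prices: x_1* = 15·2/10 = 3, and x_2* = 103.
Expenditure on x_1: 10·3 = 30; share = 0.1271.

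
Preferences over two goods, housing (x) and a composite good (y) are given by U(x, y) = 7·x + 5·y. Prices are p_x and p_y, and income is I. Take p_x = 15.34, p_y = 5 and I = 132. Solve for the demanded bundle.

y gives more utility per dollar, so spend all income on y: y* = I/p_y, x* = 0.
Numerically: x* = 0, y* = 26.4.

x* = 0, y* = 26.4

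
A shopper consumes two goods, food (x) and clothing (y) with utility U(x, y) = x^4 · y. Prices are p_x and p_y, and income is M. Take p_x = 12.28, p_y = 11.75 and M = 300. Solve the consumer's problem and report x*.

The MRS is 4·y/x. Set MRS = p_x/p_y.
Rearranging, p_y·y = (1/4)·p_x·x. Substituting into the budget gives p_x·x·(1 + (1/4)) = M.
Demand: x*(p_x,p_y,M) = 0.8·M/p_x and y* = 0.2·M/p_y.
At p_x=12.28, p_y=11.75, M=300: x* = 0.8·300/12.28 = 19.544.

x* = 19.544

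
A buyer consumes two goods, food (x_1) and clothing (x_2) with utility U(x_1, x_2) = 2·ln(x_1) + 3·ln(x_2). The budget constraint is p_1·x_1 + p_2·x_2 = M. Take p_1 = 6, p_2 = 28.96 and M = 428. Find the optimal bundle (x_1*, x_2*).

x_1* = 28.5333, x_2* = 8.8674

Demand: x_1*(p_1,p_2,M) = 0.4·M/p_1 and x_2* = 0.6·M/p_2.
At p_1=6, p_2=28.96, M=428: x_1* = 0.4·428/6 = 28.5333, x_2* = 8.8674.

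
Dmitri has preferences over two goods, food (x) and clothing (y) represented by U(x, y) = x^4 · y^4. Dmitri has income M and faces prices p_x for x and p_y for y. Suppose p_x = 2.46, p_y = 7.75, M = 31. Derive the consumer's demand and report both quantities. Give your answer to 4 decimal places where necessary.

MU_x/MU_y = (4·y)/(4·x); tangency sets this equal to p_x/p_y.
Rearranging, p_y·y = p_x·x. Substituting into the budget gives p_x·x·(1 + 1) = M.
Demand: x*(p_x,p_y,M) = 0.5·M/p_x and y* = 0.5·M/p_y.
At p_x=2.46, p_y=7.75, M=31: x* = 0.5·31/2.46 = 6.3008, y* = 2.

x* = 6.3008, y* = 2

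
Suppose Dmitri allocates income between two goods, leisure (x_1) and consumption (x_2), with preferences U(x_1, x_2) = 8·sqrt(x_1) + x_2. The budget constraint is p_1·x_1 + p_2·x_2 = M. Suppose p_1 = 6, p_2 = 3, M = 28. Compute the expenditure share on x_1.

share on x_1 = 0.8571

Plugging in: x_1* = (4·3/6)² = 4, x_2* = 1.3333.
Expenditure on x_1: 6·4 = 24; share = 0.8571.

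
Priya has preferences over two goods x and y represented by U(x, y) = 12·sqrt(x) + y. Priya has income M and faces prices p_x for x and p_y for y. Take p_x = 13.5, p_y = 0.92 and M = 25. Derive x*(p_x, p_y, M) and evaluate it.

x* = 0.1672

MU_x = 6/√x, MU_y = 1. Tangency: 6/√x = p_x/p_y.
Solve: √x = 6·p_y/p_x, so x*(p_x,p_y) = (6·p_y/p_x)², and y* = (M − p_x·x*)/p_y.
Plugging in: x* = (6·0.92/13.5)² = 0.1672.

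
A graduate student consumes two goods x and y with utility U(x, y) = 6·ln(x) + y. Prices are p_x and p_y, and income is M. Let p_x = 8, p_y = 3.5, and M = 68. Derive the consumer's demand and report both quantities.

x* = 2.625, y* = 13.4286

Set MRS = p_x/p_y: (6/x)/1 = p_x/p_y.
So x*(p_x,p_y) = 6·p_y/p_x, independent of income; and y* = (M − 6·p_y)/p_y.
At the given prices: x* = 6·3.5/8 = 2.625, and y* = 13.4286.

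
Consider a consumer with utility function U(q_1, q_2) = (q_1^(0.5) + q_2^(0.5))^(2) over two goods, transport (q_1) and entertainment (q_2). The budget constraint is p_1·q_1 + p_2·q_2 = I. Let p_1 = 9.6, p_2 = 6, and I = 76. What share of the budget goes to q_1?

share on q_1 = 0.3846

From the CES first-order condition, (q_2/q_1)^(0.5) = p_1/p_2.
Solve for the ratio: q_2/q_1 = [p_1/p_2]^(2).
Substitute q_2 = (q_2/q_1)·q_1 into the budget: q_1* = I/(p_1 + p_2·(q_2/q_1)).
Numerically q_2/q_1 = 2.56, so q_1* = 76/(9.6 + 6·2.56) = 3.0449 and q_2* = 2.56·3.0449 = 7.7949.
Expenditure on q_1: 9.6·3.0449 = 29.2308; share = 0.3846.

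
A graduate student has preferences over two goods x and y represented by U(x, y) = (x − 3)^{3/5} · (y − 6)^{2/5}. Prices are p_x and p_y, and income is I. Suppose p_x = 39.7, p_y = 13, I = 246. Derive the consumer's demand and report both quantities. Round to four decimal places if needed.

x* = 3.739, y* = 7.5046

Discretionary income = 246 − 3·39.7 − 6·13 = 48.9; x* = 3 + 0.6·48.9/39.7 = 3.739; y* = 6 + 0.4·48.9/13 = 7.5046.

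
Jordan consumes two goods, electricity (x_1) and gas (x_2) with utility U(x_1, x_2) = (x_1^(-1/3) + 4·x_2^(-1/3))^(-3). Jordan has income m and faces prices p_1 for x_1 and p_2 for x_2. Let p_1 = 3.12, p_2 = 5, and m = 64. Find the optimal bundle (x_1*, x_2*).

x_1* = 4.9046, x_2* = 9.7395

Numerically x_2/x_1 = 1.985791, so x_1* = 64/(3.12 + 5·1.985791) = 4.9046 and x_2* = 1.985791·4.9046 = 9.7395.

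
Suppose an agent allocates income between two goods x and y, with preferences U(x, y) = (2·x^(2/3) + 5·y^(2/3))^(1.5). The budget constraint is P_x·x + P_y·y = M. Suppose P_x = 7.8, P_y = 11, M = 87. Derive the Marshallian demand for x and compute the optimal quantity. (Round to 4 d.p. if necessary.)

MU_x ∝ 2·x^(-1/3), MU_y ∝ 5·y^(-1/3), so MRS = (2/5)·(y/x)^(1/3) = P_x/P_y.
Solve for the ratio: y/x = [(5/2)·P_x/P_y]^(3).
Substitute y = (y/x)·x into the budget: x* = M/(P_x + P_y·(y/x)).
Numerically y/x = 5.570905, so x* = 87/(7.8 + 11·5.570905) = 1.2594.

x* = 1.2594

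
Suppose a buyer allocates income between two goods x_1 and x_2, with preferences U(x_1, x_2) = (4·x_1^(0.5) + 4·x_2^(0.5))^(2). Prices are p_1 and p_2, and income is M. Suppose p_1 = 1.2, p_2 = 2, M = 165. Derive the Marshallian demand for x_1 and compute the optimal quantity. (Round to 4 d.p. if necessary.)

x_1* = 85.9375

MU_x_1 ∝ 4·x_1^(-0.5), MU_x_2 ∝ 4·x_2^(-0.5), so MRS = (x_2/x_1)^(0.5) = p_1/p_2.
Solve for the ratio: x_2/x_1 = [p_1/p_2]^(2).
Substitute x_2 = (x_2/x_1)·x_1 into the budget: x_1* = M/(p_1 + p_2·(x_2/x_1)).
Numerically x_2/x_1 = 0.36, so x_1* = 165/(1.2 + 2·0.36) = 85.9375.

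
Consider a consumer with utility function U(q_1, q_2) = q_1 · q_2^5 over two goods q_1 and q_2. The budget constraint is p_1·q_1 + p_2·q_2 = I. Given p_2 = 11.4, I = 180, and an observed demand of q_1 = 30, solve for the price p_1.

MU_q_1/MU_q_2 = (q_2)/(5·q_1); tangency sets this equal to p_1/p_2.
So p_2·q_2 = 5·p_1·q_1; combined with the budget, a share 1/6 of income goes to q_1.
Demand: q_1*(p_1,p_2,I) = 1/6·I/p_1 and q_2* = 5/6·I/p_2.
Set q_1* = 30 in the demand function and solve for p_1: p_1 = 1.

p_1 = 1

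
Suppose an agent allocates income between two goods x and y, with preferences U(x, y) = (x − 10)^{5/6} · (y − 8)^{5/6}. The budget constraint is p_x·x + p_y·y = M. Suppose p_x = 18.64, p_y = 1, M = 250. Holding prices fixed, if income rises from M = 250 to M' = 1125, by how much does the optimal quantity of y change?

Δy* = 437.5

Let x' = x−10, y' = y−8. MRS = y'/x' = p_x/p_y.
Substituting into the budget: x* = 10 + 0.5·(M − 10·p_x − 8·p_y)/p_x, and y* = 8 + 0.5·(…)/p_y.
Discretionary income = 250 − 10·18.64 − 8·1 = 55.6; y* = 8 + 0.5·55.6/1 = 35.8.
At M' = 1125: y* = 473.3. Change: 473.3 − 35.8 = 437.5.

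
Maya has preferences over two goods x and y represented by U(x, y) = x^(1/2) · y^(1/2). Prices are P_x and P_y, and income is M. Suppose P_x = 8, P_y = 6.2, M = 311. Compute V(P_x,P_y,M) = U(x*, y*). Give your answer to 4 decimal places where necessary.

The MRS is y/x. Set MRS = P_x/P_y.
Rearranging, P_y·y = P_x·x. Substituting into the budget gives P_x·x·(1 + 1) = M.
Demand: x*(P_x,P_y,M) = 0.5·M/P_x and y* = 0.5·M/P_y.
At P_x=8, P_y=6.2, M=311: x* = 0.5·311/8 = 19.4375, y* = 25.0806.
Utility at the optimum: U(19.4375, 25.0806) = 22.0795.

V = 22.0795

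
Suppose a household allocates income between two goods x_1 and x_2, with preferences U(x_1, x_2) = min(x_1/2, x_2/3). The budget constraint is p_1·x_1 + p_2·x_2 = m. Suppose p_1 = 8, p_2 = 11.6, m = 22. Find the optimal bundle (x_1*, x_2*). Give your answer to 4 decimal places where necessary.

x_1* = 0.8661, x_2* = 1.2992

Here 2·8 + 3·11.6 = 50.8, giving x_1* = 0.8661 and x_2* = 1.2992.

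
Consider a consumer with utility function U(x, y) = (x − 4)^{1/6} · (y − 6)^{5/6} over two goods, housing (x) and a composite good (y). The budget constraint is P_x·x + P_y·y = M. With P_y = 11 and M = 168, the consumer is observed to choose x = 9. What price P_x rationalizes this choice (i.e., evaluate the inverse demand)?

MRS = (1/5)·(y−6)/(x−4). Tangency with P_x/P_y gives y−6 = 5·(P_x/P_y)·(x−4).
Substituting into the budget: x* = 4 + 1/6·(M − 4·P_x − 6·P_y)/P_x, and y* = 6 + 5/6·(…)/P_y.
Set x* = 9 in the demand function and solve for P_x: P_x = 3.

P_x = 3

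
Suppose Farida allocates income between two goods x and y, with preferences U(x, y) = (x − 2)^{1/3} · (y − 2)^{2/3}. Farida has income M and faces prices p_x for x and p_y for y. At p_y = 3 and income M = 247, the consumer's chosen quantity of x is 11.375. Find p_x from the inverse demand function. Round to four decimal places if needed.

p_x = 8

Let x' = x−2, y' = y−2. MRS = (1/2)·y'/x' = p_x/p_y.
Substituting into the budget: x* = 2 + 1/3·(M − 2·p_x − 2·p_y)/p_x, and y* = 2 + 2/3·(…)/p_y.
Set x* = 11.375 in the demand function and solve for p_x: p_x = 8.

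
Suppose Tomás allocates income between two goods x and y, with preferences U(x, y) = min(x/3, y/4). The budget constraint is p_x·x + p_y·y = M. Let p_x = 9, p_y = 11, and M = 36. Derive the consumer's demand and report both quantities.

x* = 1.5211, y* = 2.0282

Demand: x*(p_x,p_y,M) = 3·M/(3·p_x + 4·p_y), y* = 4·M/(3·p_x + 4·p_y).
Here 3·9 + 4·11 = 71, giving x* = 1.5211 and y* = 2.0282.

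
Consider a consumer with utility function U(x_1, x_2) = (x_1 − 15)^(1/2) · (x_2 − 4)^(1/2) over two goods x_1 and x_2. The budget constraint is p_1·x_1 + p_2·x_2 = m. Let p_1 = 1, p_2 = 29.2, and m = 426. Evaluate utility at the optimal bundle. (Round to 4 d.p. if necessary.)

Let x_1' = x_1−15, x_2' = x_2−4. MRS = x_2'/x_1' = p_1/p_2.
Substituting into the budget: x_1* = 15 + 0.5·(m − 15·p_1 − 4·p_2)/p_1, and x_2* = 4 + 0.5·(…)/p_2.
Discretionary income = 426 − 15·1 − 4·29.2 = 294.2; x_1* = 15 + 0.5·294.2/1 = 162.1; x_2* = 4 + 0.5·294.2/29.2 = 9.0377.
Utility at the optimum: U(162.1, 9.0377) = 27.2221.

V = 27.2221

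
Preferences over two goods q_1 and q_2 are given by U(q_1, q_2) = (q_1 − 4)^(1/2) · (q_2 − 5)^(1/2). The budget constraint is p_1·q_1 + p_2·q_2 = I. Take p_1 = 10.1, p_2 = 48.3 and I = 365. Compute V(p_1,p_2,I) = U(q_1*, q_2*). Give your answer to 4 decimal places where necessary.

V = 1.8812

MRS = (q_2−5)/(q_1−4). Tangency with p_1/p_2 gives q_2−5 = (p_1/p_2)·(q_1−4).
After buying the subsistence bundle (4, 5), a share 0.5 of the remaining income goes to q_1: q_1* = 4 + 0.5·(I − 4p_1 − 5p_2)/p_1.
Discretionary income = 365 − 4·10.1 − 5·48.3 = 83.1; q_1* = 4 + 0.5·83.1/10.1 = 8.1139; q_2* = 5 + 0.5·83.1/48.3 = 5.8602.
Utility at the optimum: U(8.1139, 5.8602) = 1.8812.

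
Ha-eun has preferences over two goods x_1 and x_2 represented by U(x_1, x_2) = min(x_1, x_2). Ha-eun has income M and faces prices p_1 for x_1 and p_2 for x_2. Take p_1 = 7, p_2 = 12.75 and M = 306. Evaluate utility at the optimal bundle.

V = 15.4937

Demand: x_1*(p_1,p_2,M) = M/(p_1 + p_2), x_2* = M/(p_1 + p_2).
Here 7 + 12.75 = 19.75, giving x_1* = 15.4937 and x_2* = 15.4937.
Utility at the optimum: U(15.4937, 15.4937) = 15.4937.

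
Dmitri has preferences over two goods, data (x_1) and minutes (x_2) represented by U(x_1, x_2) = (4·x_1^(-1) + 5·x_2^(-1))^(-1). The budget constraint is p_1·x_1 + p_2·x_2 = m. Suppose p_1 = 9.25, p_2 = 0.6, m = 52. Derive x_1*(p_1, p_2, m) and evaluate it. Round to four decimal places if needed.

With the ratio pinned down, the budget gives x_1* = m/(p_1 + p_2·(x_2/x_1)) and x_2* = (x_2/x_1)·x_1*.
Numerically x_2/x_1 = 4.389856, so x_1* = 52/(9.25 + 0.6·4.389856) = 4.3757.

x_1* = 4.3757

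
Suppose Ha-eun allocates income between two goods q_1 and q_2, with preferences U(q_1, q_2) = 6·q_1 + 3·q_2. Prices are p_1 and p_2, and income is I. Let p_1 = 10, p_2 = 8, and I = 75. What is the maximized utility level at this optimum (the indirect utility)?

Perfect substitutes: compare marginal utility per dollar. 6/p_1 vs 3/p_2 → 0.6 vs 0.375.
q_1 gives more utility per dollar, so spend all income on q_1: q_1* = I/p_1, q_2* = 0.
Numerically: q_1* = 7.5, q_2* = 0.
Utility at the optimum: U(7.5, 0) = 45.

V = 45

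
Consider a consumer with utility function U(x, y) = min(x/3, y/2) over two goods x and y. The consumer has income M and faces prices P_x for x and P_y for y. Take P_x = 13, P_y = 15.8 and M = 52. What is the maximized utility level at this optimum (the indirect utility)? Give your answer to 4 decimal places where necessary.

V = 0.7365

Here 3·13 + 2·15.8 = 70.6, giving x* = 2.2096 and y* = 1.4731.
Utility at the optimum: U(2.2096, 1.4731) = 0.7365.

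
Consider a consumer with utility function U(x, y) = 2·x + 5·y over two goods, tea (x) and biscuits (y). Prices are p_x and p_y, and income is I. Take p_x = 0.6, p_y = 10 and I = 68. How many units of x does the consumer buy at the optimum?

x gives more utility per dollar, so spend all income on x: x* = I/p_x, y* = 0.
Numerically: x* = 113.3333, y* = 0.

x* = 113.3333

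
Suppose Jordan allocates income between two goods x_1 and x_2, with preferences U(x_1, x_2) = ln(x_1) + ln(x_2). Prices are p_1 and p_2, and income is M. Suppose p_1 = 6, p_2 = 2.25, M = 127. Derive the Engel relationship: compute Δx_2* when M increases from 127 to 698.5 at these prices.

MU_x_1/MU_x_2 = (x_2)/(x_1); tangency sets this equal to p_1/p_2.
Rearranging, p_2·x_2 = p_1·x_1. Substituting into the budget gives p_1·x_1·(1 + 1) = M.
Demand: x_1*(p_1,p_2,M) = 0.5·M/p_1 and x_2* = 0.5·M/p_2.
At p_1=6, p_2=2.25, M=127: x_2* = 0.5·127/2.25 = 28.2222.
At M' = 698.5: x_2* = 155.2222. Change: 155.2222 − 28.2222 = 127.

Δx_2* = 127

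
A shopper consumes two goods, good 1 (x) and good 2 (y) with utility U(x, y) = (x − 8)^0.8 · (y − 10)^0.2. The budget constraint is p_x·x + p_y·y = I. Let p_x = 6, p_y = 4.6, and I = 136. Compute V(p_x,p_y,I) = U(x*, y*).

This is Cobb-Douglas in (x−8, y−10): tangency gives 0.8·p_y·(y−10) = 0.2·p_x·(x−8).
Substituting into the budget: x* = 8 + 0.8·(I − 8·p_x − 10·p_y)/p_x, and y* = 10 + 0.2·(…)/p_y.
Discretionary income = 136 − 8·6 − 10·4.6 = 42; x* = 8 + 0.8·42/6 = 13.6; y* = 10 + 0.2·42/4.6 = 11.8261.
Utility at the optimum: U(13.6, 11.8261) = 4.4756.

V = 4.4756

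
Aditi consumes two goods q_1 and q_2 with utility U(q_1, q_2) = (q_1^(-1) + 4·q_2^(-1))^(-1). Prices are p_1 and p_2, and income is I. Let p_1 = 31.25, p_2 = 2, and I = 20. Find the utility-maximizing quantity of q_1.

q_1* = 0.425

MU_q_1 ∝ q_1^(-2), MU_q_2 ∝ 4·q_2^(-2), so MRS = (1/4)·(q_2/q_1)^(2) = p_1/p_2.
Solve for the ratio: q_2/q_1 = [4·p_1/p_2]^(0.5).
With the ratio pinned down, the budget gives q_1* = I/(p_1 + p_2·(q_2/q_1)) and q_2* = (q_2/q_1)·q_1*.
Numerically q_2/q_1 = 7.905694, so q_1* = 20/(31.25 + 2·7.905694) = 0.425.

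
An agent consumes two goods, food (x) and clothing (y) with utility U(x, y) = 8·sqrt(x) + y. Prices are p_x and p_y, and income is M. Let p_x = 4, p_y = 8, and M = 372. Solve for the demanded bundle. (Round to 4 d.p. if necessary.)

x* = 64, y* = 14.5

MU_x = 4/√x, MU_y = 1. Tangency: 4/√x = p_x/p_y.
Thus x* = (4·p_y/p_x)² — independent of M — with the rest of income spent on y.
Plugging in: x* = (4·8/4)² = 64, y* = 14.5.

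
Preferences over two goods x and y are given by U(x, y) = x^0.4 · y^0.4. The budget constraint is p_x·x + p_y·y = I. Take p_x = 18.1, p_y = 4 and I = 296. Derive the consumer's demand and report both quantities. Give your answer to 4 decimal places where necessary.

Demand: x*(p_x,p_y,I) = 0.5·I/p_x and y* = 0.5·I/p_y.
At p_x=18.1, p_y=4, I=296: x* = 0.5·296/18.1 = 8.1768, y* = 37.

x* = 8.1768, y* = 37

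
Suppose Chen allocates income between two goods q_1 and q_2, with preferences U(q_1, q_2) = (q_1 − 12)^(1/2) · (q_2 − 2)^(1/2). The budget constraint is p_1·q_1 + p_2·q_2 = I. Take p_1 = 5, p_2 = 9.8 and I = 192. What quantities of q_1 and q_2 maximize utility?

This is Cobb-Douglas in (q_1−12, q_2−2): tangency gives 0.5·p_2·(q_2−2) = 0.5·p_1·(q_1−12).
Substituting into the budget: q_1* = 12 + 0.5·(I − 12·p_1 − 2·p_2)/p_1, and q_2* = 2 + 0.5·(…)/p_2.
Discretionary income = 192 − 12·5 − 2·9.8 = 112.4; q_1* = 12 + 0.5·112.4/5 = 23.24; q_2* = 2 + 0.5·112.4/9.8 = 7.7347.

q_1* = 23.24, q_2* = 7.7347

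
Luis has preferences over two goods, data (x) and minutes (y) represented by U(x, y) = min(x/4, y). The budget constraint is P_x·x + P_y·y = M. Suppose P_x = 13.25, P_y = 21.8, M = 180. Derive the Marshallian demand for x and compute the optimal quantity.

Leontief preferences: the optimum is at the kink where x/4 = y/1, i.e. y = (1/4)·x.
Budget: P_x·x + P_y·(1/4)·x = M, so (4·P_x + P_y)·x = 4·M.
Demand: x*(P_x,P_y,M) = 4·M/(4·P_x + P_y), y* = M/(4·P_x + P_y).
Here 4·13.25 + 21.8 = 74.8, giving x* = 9.6257.

x* = 9.6257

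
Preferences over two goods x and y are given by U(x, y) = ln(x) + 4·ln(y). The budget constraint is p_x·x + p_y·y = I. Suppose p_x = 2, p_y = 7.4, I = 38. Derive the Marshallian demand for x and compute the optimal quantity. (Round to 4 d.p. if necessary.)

x* = 3.8

The MRS is (1/4)·y/x. Set MRS = p_x/p_y.
So p_y·y = 4·p_x·x; combined with the budget, a share 0.2 of income goes to x.
Demand: x*(p_x,p_y,I) = 0.2·I/p_x and y* = 0.8·I/p_y.
At p_x=2, p_y=7.4, I=38: x* = 0.2·38/2 = 3.8.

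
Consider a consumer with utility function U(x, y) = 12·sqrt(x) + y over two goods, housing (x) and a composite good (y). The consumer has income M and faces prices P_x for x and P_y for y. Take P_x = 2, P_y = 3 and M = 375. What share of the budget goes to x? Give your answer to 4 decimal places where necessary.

share on x = 0.432

MU_x = 6/√x, MU_y = 1. Tangency: 6/√x = P_x/P_y.
Thus x* = (6·P_y/P_x)² — independent of M — with the rest of income spent on y.
Plugging in: x* = (6·3/2)² = 81, y* = 71.
Expenditure on x: 2·81 = 162; share = 0.432.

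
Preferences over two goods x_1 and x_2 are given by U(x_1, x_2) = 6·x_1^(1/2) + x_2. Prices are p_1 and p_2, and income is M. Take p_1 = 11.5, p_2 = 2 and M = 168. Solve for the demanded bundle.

x_1* = 0.2722, x_2* = 82.4348

Utility is quasi-linear in x_2; the FOC for x_1 is 3/√x_1 = p_1/p_2.
Thus x_1* = (3·p_2/p_1)² — independent of M — with the rest of income spent on x_2.
Plugging in: x_1* = (3·2/11.5)² = 0.2722, x_2* = 82.4348.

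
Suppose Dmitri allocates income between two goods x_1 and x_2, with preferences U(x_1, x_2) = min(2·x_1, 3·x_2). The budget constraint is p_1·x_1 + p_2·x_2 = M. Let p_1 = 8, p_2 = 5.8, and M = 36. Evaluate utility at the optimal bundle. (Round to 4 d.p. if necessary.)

V = 6.0674

Leontief preferences: the optimum is at the kink where x_1/3 = x_2/2, i.e. x_2 = (2/3)·x_1.
Budget: p_1·x_1 + p_2·(2/3)·x_1 = M, so (3·p_1 + 2·p_2)·x_1 = 3·M.
Demand: x_1*(p_1,p_2,M) = 3·M/(3·p_1 + 2·p_2), x_2* = 2·M/(3·p_1 + 2·p_2).
Here 3·8 + 2·5.8 = 35.6, giving x_1* = 3.0337 and x_2* = 2.0225.
Utility at the optimum: U(3.0337, 2.0225) = 6.0674.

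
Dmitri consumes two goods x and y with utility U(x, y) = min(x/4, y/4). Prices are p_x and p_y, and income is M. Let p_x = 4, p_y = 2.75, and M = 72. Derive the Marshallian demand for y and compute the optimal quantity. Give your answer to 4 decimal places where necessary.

y* = 10.6667

With perfect complements, no substitution: consume in ratio x:y = 4:4.
Budget: p_x·x + p_y·x = M, so (4·p_x + 4·p_y)·x = 4·M.
Demand: x*(p_x,p_y,M) = 4·M/(4·p_x + 4·p_y), y* = 4·M/(4·p_x + 4·p_y).
Here 4·4 + 4·2.75 = 27, giving y* = 10.6667.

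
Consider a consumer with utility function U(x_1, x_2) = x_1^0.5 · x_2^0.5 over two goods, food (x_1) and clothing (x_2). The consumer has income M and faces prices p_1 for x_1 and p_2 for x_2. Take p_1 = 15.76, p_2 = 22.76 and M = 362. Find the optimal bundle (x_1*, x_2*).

x_1* = 11.4848, x_2* = 7.9525

Tangency: MRS = x_2/x_1 = p_1/p_2.
Rearranging, p_2·x_2 = p_1·x_1. Substituting into the budget gives p_1·x_1·(1 + 1) = M.
Demand: x_1*(p_1,p_2,M) = 0.5·M/p_1 and x_2* = 0.5·M/p_2.
At p_1=15.76, p_2=22.76, M=362: x_1* = 0.5·362/15.76 = 11.4848, x_2* = 7.9525.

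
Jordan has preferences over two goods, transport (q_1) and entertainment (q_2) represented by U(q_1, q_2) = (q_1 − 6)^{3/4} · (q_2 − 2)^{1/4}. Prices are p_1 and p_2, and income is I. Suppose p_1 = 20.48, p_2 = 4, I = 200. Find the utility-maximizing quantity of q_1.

Discretionary income = 200 − 6·20.48 − 2·4 = 69.12; q_1* = 6 + 0.75·69.12/20.48 = 8.5312.

q_1* = 8.5312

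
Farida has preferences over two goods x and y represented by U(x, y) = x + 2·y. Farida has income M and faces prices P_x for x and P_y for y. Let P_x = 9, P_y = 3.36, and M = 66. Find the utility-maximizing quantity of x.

x* = 0

Numerically: x* = 0, y* = 19.6429.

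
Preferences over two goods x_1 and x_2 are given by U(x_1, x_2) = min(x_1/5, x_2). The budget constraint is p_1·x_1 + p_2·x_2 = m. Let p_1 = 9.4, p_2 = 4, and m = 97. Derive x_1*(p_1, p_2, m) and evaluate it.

Leontief preferences: the optimum is at the kink where x_1/5 = x_2/1, i.e. x_2 = (1/5)·x_1.
Budget: p_1·x_1 + p_2·(1/5)·x_1 = m, so (5·p_1 + p_2)·x_1 = 5·m.
Demand: x_1*(p_1,p_2,m) = 5·m/(5·p_1 + p_2), x_2* = m/(5·p_1 + p_2).
Here 5·9.4 + 4 = 51, giving x_1* = 9.5098.

x_1* = 9.5098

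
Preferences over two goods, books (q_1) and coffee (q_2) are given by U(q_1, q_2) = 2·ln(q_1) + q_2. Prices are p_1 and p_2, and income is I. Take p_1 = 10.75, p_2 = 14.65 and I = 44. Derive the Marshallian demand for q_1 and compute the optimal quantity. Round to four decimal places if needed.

So q_1*(p_1,p_2) = 2·p_2/p_1, independent of income; and q_2* = (I − 2·p_2)/p_2.
At the given prices: q_1* = 2·14.65/10.75 = 2.7256.

q_1* = 2.7256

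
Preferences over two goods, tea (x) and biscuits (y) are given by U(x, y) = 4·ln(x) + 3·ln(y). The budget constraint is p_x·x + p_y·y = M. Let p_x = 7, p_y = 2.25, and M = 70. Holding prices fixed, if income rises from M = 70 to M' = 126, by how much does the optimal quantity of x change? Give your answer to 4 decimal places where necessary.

At p_x=7, p_y=2.25, M=70: x* = 4/7·70/7 = 5.7143.
At M' = 126: x* = 10.2857. Change: 10.2857 − 5.7143 = 4.5714.

Δx* = 4.5714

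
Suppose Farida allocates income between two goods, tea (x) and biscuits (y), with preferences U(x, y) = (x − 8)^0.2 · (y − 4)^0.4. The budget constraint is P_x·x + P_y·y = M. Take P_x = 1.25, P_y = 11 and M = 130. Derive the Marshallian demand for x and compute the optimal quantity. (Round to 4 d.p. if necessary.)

x* = 28.2667

This is Cobb-Douglas in (x−8, y−4): tangency gives 0.2·P_y·(y−4) = 0.4·P_x·(x−8).
Substituting into the budget: x* = 8 + 1/3·(M − 8·P_x − 4·P_y)/P_x, and y* = 4 + 2/3·(…)/P_y.
Discretionary income = 130 − 8·1.25 − 4·11 = 76; x* = 8 + 1/3·76/1.25 = 28.2667.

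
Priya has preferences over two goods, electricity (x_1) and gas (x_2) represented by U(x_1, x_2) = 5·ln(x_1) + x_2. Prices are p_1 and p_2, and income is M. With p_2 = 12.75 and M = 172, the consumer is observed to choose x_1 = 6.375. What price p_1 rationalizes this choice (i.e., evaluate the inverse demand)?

p_1 = 10

Set MRS = p_1/p_2: (5/x_1)/1 = p_1/p_2.
So x_1*(p_1,p_2) = 5·p_2/p_1, independent of income; and x_2* = (M − 5·p_2)/p_2.
Set x_1* = 6.375 in the demand function and solve for p_1: p_1 = 10.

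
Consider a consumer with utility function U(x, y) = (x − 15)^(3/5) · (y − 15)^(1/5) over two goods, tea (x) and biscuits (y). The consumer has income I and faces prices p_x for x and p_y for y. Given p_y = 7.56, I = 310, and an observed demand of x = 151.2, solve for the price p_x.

p_x = 1

Let x' = x−15, y' = y−15. MRS = 3·y'/x' = p_x/p_y.
After buying the subsistence bundle (15, 15), a share 0.75 of the remaining income goes to x: x* = 15 + 0.75·(I − 15p_x − 15p_y)/p_x.
Set x* = 151.2 in the demand function and solve for p_x: p_x = 1.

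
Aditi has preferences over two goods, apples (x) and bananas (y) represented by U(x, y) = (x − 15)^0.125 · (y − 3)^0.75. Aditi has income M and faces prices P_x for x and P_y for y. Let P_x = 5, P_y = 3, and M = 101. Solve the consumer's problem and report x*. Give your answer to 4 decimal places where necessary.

x* = 15.4857

MRS = (1/6)·(y−3)/(x−15). Tangency with P_x/P_y gives y−3 = 6·(P_x/P_y)·(x−15).
Substituting into the budget: x* = 15 + 1/7·(M − 15·P_x − 3·P_y)/P_x, and y* = 3 + 6/7·(…)/P_y.
Discretionary income = 101 − 15·5 − 3·3 = 17; x* = 15 + 1/7·17/5 = 15.4857.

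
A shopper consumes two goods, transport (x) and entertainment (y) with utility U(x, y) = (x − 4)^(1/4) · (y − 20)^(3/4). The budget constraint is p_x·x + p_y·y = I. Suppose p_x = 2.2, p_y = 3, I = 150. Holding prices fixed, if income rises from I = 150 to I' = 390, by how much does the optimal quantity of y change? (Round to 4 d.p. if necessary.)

Δy* = 60

MRS = (1/3)·(y−20)/(x−4). Tangency with p_x/p_y gives y−20 = 3·(p_x/p_y)·(x−4).
Substituting into the budget: x* = 4 + 0.25·(I − 4·p_x − 20·p_y)/p_x, and y* = 20 + 0.75·(…)/p_y.
Discretionary income = 150 − 4·2.2 − 20·3 = 81.2; y* = 20 + 0.75·81.2/3 = 40.3.
At I' = 390: y* = 100.3. Change: 100.3 − 40.3 = 60.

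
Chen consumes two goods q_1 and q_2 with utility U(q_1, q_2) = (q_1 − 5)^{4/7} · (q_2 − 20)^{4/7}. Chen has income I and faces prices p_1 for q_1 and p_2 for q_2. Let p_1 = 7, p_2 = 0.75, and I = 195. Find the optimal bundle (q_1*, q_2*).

This is Cobb-Douglas in (q_1−5, q_2−20): tangency gives 4/7·p_2·(q_2−20) = 4/7·p_1·(q_1−5).
Substituting into the budget: q_1* = 5 + 0.5·(I − 5·p_1 − 20·p_2)/p_1, and q_2* = 20 + 0.5·(…)/p_2.
Discretionary income = 195 − 5·7 − 20·0.75 = 145; q_1* = 5 + 0.5·145/7 = 15.3571; q_2* = 20 + 0.5·145/0.75 = 116.6667.

q_1* = 15.3571, q_2* = 116.6667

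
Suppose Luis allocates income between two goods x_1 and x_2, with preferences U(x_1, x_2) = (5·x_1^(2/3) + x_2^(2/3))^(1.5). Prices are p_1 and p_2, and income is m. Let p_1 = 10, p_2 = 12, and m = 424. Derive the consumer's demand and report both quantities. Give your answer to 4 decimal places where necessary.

MRS = MU_x_1/MU_x_2 = 5·(x_2/x_1)^(1/3). Set equal to p_1/p_2.
Hence x_2/x_1 = ((1/5)·p_1/p_2)^(1/(1/3)), i.e. raised to the 3 power.
Substitute x_2 = (x_2/x_1)·x_1 into the budget: x_1* = m/(p_1 + p_2·(x_2/x_1)).
Numerically x_2/x_1 = 0.00463, so x_1* = 424/(10 + 12·0.00463) = 42.1657 and x_2* = 0.00463·42.1657 = 0.1952.

x_1* = 42.1657, x_2* = 0.1952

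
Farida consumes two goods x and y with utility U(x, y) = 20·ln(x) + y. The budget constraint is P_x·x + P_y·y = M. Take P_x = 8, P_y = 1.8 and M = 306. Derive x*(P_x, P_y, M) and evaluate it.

x* = 4.5

At the given prices: x* = 20·1.8/8 = 4.5.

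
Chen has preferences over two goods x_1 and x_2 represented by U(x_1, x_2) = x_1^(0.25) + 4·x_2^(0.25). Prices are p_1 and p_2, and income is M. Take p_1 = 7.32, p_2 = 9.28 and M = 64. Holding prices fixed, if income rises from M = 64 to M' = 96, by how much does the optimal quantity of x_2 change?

Δx_2* = 2.9461

From the CES first-order condition, (1/4)·(x_2/x_1)^(0.75) = p_1/p_2.
Solve for the ratio: x_2/x_1 = [4·p_1/p_2]^(4/3).
Substitute x_2 = (x_2/x_1)·x_1 into the budget: x_1* = M/(p_1 + p_2·(x_2/x_1)).
Numerically x_2/x_1 = 4.627689, so x_1* = 64/(7.32 + 9.28·4.627689) = 1.2733 and x_2* = 4.627689·1.2733 = 5.8922.
At M' = 96: x_2* = 8.8383. Change: 8.8383 − 5.8922 = 2.9461.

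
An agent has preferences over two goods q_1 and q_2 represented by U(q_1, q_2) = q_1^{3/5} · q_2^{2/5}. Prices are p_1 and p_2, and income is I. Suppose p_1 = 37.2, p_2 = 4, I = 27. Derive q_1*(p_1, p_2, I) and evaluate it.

MU_q_1/MU_q_2 = (0.6·q_2)/(0.4·q_1); tangency sets this equal to p_1/p_2.
So 0.6·p_2·q_2 = 0.4·p_1·q_1; combined with the budget, a share 0.6 of income goes to q_1.
Demand: q_1*(p_1,p_2,I) = 0.6·I/p_1 and q_2* = 0.4·I/p_2.
At p_1=37.2, p_2=4, I=27: q_1* = 0.6·27/37.2 = 0.4355.

q_1* = 0.4355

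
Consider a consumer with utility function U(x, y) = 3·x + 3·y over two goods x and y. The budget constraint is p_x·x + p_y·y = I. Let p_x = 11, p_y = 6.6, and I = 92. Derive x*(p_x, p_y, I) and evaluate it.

x* = 0

Numerically: x* = 0, y* = 13.9394.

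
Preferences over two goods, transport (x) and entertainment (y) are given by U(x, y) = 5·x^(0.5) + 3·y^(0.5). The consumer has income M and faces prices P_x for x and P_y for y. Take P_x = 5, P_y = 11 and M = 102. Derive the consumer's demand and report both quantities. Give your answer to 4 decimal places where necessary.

From the CES first-order condition, (5/3)·(y/x)^(0.5) = P_x/P_y.
Hence y/x = ((3/5)·P_x/P_y)^(1/(0.5)), i.e. raised to the 2 power.
Substitute y = (y/x)·x into the budget: x* = M/(P_x + P_y·(y/x)).
Numerically y/x = 0.07438, so x* = 102/(5 + 11·0.07438) = 17.5312 and y* = 0.07438·17.5312 = 1.304.

x* = 17.5312, y* = 1.304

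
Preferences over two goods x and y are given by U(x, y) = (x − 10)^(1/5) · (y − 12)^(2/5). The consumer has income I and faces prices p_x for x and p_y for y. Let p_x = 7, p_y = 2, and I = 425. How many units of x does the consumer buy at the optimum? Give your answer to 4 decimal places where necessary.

x* = 25.7619

MRS = (1/2)·(y−12)/(x−10). Tangency with p_x/p_y gives y−12 = 2·(p_x/p_y)·(x−10).
Substituting into the budget: x* = 10 + 1/3·(I − 10·p_x − 12·p_y)/p_x, and y* = 12 + 2/3·(…)/p_y.
Discretionary income = 425 − 10·7 − 12·2 = 331; x* = 10 + 1/3·331/7 = 25.7619.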